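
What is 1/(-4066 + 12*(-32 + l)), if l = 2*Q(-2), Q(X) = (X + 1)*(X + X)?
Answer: -1/4354 ≈ -0.00022967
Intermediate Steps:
Q(X) = 2*X*(1 + X) (Q(X) = (1 + X)*(2*X) = 2*X*(1 + X))
l = 8 (l = 2*(2*(-2)*(1 - 2)) = 2*(2*(-2)*(-1)) = 2*4 = 8)
1/(-4066 + 12*(-32 + l)) = 1/(-4066 + 12*(-32 + 8)) = 1/(-4066 + 12*(-24)) = 1/(-4066 - 288) = 1/(-4354) = -1/4354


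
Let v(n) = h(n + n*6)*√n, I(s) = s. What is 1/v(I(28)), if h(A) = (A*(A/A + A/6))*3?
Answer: √7/277144 ≈ 9.5465e-6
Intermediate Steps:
h(A) = 3*A*(1 + A/6) (h(A) = (A*(1 + A*(⅙)))*3 = (A*(1 + A/6))*3 = 3*A*(1 + A/6))
v(n) = 7*n^(3/2)*(6 + 7*n)/2 (v(n) = ((n + n*6)*(6 + (n + n*6))/2)*√n = ((n + 6*n)*(6 + (n + 6*n))/2)*√n = ((7*n)*(6 + 7*n)/2)*√n = (7*n*(6 + 7*n)/2)*√n = 7*n^(3/2)*(6 + 7*n)/2)
1/v(I(28)) = 1/(28^(3/2)*(21 + (49/2)*28)) = 1/((56*√7)*(21 + 686)) = 1/((56*√7)*707) = 1/(39592*√7) = √7/277144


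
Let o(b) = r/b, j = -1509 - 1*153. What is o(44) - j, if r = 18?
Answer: 36573/22 ≈ 1662.4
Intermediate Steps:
j = -1662 (j = -1509 - 153 = -1662)
o(b) = 18/b
o(44) - j = 18/44 - 1*(-1662) = 18*(1/44) + 1662 = 9/22 + 1662 = 36573/22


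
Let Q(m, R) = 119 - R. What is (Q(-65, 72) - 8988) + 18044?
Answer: 9103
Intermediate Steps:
(Q(-65, 72) - 8988) + 18044 = ((119 - 1*72) - 8988) + 18044 = ((119 - 72) - 8988) + 18044 = (47 - 8988) + 18044 = -8941 + 18044 = 9103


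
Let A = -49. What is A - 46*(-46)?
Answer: 2067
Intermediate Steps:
A - 46*(-46) = -49 - 46*(-46) = -49 + 2116 = 2067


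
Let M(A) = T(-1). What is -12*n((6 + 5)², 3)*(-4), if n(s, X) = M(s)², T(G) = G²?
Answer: 48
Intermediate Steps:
M(A) = 1 (M(A) = (-1)² = 1)
n(s, X) = 1 (n(s, X) = 1² = 1)
-12*n((6 + 5)², 3)*(-4) = -12*1*(-4) = -12*(-4) = 48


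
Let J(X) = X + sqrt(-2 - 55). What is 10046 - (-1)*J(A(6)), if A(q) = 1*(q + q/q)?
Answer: 10053 + I*sqrt(57) ≈ 10053.0 + 7.5498*I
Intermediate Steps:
A(q) = 1 + q (A(q) = 1*(q + 1) = 1*(1 + q) = 1 + q)
J(X) = X + I*sqrt(57) (J(X) = X + sqrt(-57) = X + I*sqrt(57))
10046 - (-1)*J(A(6)) = 10046 - (-1)*((1 + 6) + I*sqrt(57)) = 10046 - (-1)*(7 + I*sqrt(57)) = 10046 - (-7 - I*sqrt(57)) = 10046 + (7 + I*sqrt(57)) = 10053 + I*sqrt(57)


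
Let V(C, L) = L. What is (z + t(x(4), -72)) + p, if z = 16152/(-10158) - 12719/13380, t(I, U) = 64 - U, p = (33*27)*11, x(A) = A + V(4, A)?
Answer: 225038750353/22652340 ≈ 9934.5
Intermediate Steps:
x(A) = 2*A (x(A) = A + A = 2*A)
p = 9801 (p = 891*11 = 9801)
z = -57552227/22652340 (z = 16152*(-1/10158) - 12719*1/13380 = -2692/1693 - 12719/13380 = -57552227/22652340 ≈ -2.5407)
(z + t(x(4), -72)) + p = (-57552227/22652340 + (64 - 1*(-72))) + 9801 = (-57552227/22652340 + (64 + 72)) + 9801 = (-57552227/22652340 + 136) + 9801 = 3023166013/22652340 + 9801 = 225038750353/22652340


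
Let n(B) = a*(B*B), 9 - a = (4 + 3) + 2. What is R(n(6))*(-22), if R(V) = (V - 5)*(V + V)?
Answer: 0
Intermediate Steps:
a = 0 (a = 9 - ((4 + 3) + 2) = 9 - (7 + 2) = 9 - 1*9 = 9 - 9 = 0)
n(B) = 0 (n(B) = 0*(B*B) = 0*B**2 = 0)
R(V) = 2*V*(-5 + V) (R(V) = (-5 + V)*(2*V) = 2*V*(-5 + V))
R(n(6))*(-22) = (2*0*(-5 + 0))*(-22) = (2*0*(-5))*(-22) = 0*(-22) = 0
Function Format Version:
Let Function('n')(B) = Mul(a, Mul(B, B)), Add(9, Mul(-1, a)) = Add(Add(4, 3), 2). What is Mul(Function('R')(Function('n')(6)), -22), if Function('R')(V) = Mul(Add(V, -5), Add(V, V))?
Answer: 0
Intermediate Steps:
a = 0 (a = Add(9, Mul(-1, Add(Add(4, 3), 2))) = Add(9, Mul(-1, Add(7, 2))) = Add(9, Mul(-1, 9)) = Add(9, -9) = 0)
Function('n')(B) = 0 (Function('n')(B) = Mul(0, Mul(B, B)) = Mul(0, Pow(B, 2)) = 0)
Function('R')(V) = Mul(2, V, Add(-5, V)) (Function('R')(V) = Mul(Add(-5, V), Mul(2, V)) = Mul(2, V, Add(-5, V)))
Mul(Function('R')(Function('n')(6)), -22) = Mul(Mul(2, 0, Add(-5, 0)), -22) = Mul(Mul(2, 0, -5), -22) = Mul(0, -22) = 0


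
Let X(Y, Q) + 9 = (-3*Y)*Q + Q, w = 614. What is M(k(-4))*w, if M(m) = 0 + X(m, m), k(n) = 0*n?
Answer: -5526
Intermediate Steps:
X(Y, Q) = -9 + Q - 3*Q*Y (X(Y, Q) = -9 + ((-3*Y)*Q + Q) = -9 + (-3*Q*Y + Q) = -9 + (Q - 3*Q*Y) = -9 + Q - 3*Q*Y)
k(n) = 0
M(m) = -9 + m - 3*m² (M(m) = 0 + (-9 + m - 3*m*m) = 0 + (-9 + m - 3*m²) = -9 + m - 3*m²)
M(k(-4))*w = (-9 + 0 - 3*0²)*614 = (-9 + 0 - 3*0)*614 = (-9 + 0 + 0)*614 = -9*614 = -5526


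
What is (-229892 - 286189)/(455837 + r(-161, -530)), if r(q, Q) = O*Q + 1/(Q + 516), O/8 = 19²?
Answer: 7225134/15047243 ≈ 0.48016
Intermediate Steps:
O = 2888 (O = 8*19² = 8*361 = 2888)
r(q, Q) = 1/(516 + Q) + 2888*Q (r(q, Q) = 2888*Q + 1/(Q + 516) = 2888*Q + 1/(516 + Q) = 1/(516 + Q) + 2888*Q)
(-229892 - 286189)/(455837 + r(-161, -530)) = (-229892 - 286189)/(455837 + (1 + 2888*(-530)² + 1490208*(-530))/(516 - 530)) = -516081/(455837 + (1 + 2888*280900 - 789810240)/(-14)) = -516081/(455837 - (1 + 811239200 - 789810240)/14) = -516081/(455837 - 1/14*21428961) = -516081/(455837 - 21428961/14) = -516081/(-15047243/14) = -516081*(-14/15047243) = 7225134/15047243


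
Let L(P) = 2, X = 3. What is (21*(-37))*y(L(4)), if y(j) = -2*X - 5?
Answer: 8547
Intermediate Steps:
y(j) = -11 (y(j) = -2*3 - 5 = -6 - 5 = -11)
(21*(-37))*y(L(4)) = (21*(-37))*(-11) = -777*(-11) = 8547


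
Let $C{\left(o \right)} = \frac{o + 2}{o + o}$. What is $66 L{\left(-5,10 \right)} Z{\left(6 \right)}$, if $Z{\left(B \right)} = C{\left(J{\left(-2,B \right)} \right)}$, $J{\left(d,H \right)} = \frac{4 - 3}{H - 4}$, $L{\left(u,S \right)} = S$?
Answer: $1650$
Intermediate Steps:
$J{\left(d,H \right)} = \frac{1}{-4 + H}$ ($J{\left(d,H \right)} = 1 \frac{1}{-4 + H} = \frac{1}{-4 + H}$)
$C{\left(o \right)} = \frac{2 + o}{2 o}$
$Z{\left(B \right)} = \frac{\left(-4 + B\right) \left(2 + \frac{1}{-4 + B}\right)}{2}$ ($Z{\left(B \right)} = \frac{2 + \frac{1}{-4 + B}}{2 \frac{1}{-4 + B}} = \frac{\left(-4 + B\right) \left(2 + \frac{1}{-4 + B}\right)}{2}$)
$66 L{\left(-5,10 \right)} Z{\left(6 \right)} = 66 \cdot 10 \left(- \frac{7}{2} + 6\right) = 660 \cdot \frac{5}{2} = 1650$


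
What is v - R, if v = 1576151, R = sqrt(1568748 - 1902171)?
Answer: 1576151 - 3*I*sqrt(37047) ≈ 1.5762e+6 - 577.43*I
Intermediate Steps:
R = 3*I*sqrt(37047) (R = sqrt(-333423) = 3*I*sqrt(37047) ≈ 577.43*I)
v - R = 1576151 - 3*I*sqrt(37047)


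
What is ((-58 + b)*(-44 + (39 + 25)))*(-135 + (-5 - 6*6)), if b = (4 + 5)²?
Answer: -80960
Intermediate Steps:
b = 81 (b = 9² = 81)
((-58 + b)*(-44 + (39 + 25)))*(-135 + (-5 - 6*6)) = ((-58 + 81)*(-44 + (39 + 25)))*(-135 + (-5 - 6*6)) = (23*(-44 + 64))*(-135 + (-5 - 36)) = (23*20)*(-135 - 41) = 460*(-176) = -80960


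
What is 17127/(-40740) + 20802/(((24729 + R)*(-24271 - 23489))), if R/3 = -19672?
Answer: -77903950141/185315749080 ≈ -0.42038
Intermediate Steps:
R = -59016 (R = 3*(-19672) = -59016)
17127/(-40740) + 20802/(((24729 + R)*(-24271 - 23489))) = 17127/(-40740) + 20802/(((24729 - 59016)*(-24271 - 23489))) = 17127*(-1/40740) + 20802/((-34287*(-47760))) = -5709/13580 + 20802/1637547120 = -5709/13580 + 20802*(1/1637547120) = -5709/13580 + 3467/272924520 = -77903950141/185315749080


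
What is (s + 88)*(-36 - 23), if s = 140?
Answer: -13452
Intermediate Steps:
(s + 88)*(-36 - 23) = (140 + 88)*(-36 - 23) = 228*(-59) = -13452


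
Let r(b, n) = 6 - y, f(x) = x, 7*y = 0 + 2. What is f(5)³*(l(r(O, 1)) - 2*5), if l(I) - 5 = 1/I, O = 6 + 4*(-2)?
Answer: -4825/8 ≈ -603.13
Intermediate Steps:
y = 2/7 (y = (0 + 2)/7 = (⅐)*2 = 2/7 ≈ 0.28571)
O = -2 (O = 6 - 8 = -2)
r(b, n) = 40/7 (r(b, n) = 6 - 1*2/7 = 6 - 2/7 = 40/7)
l(I) = 5 + 1/I
f(5)³*(l(r(O, 1)) - 2*5) = 5³*((5 + 1/(40/7)) - 2*5) = 125*((5 + 7/40) - 10) = 125*(207/40 - 10) = 125*(-193/40) = -4825/8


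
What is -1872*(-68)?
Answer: 127296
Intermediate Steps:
-1872*(-68) = -156*(-816) = 127296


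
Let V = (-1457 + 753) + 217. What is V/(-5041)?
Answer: 487/5041 ≈ 0.096608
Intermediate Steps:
V = -487 (V = -704 + 217 = -487)
V/(-5041) = -487/(-5041) = -487*(-1/5041) = 487/5041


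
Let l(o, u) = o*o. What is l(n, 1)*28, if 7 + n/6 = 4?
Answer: 9072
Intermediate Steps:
n = -18 (n = -42 + 6*4 = -42 + 24 = -18)
l(o, u) = o²
l(n, 1)*28 = (-18)²*28 = 324*28 = 9072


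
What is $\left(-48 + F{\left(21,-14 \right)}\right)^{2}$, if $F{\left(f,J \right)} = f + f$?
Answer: $36$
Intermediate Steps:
$F{\left(f,J \right)} = 2 f$
$\left(-48 + F{\left(21,-14 \right)}\right)^{2} = \left(-48 + 2 \cdot 21\right)^{2} = \left(-48 + 42\right)^{2} = \left(-6\right)^{2} = 36$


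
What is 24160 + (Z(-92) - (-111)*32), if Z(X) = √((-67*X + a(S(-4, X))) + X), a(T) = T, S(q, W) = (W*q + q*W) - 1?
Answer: 27712 + √6807 ≈ 27795.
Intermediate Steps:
S(q, W) = -1 + 2*W*q (S(q, W) = (W*q + W*q) - 1 = 2*W*q - 1 = -1 + 2*W*q)
Z(X) = √(-1 - 74*X) (Z(X) = √((-67*X + (-1 + 2*X*(-4))) + X) = √((-67*X + (-1 - 8*X)) + X) = √((-1 - 75*X) + X) = √(-1 - 74*X))
24160 + (Z(-92) - (-111)*32) = 24160 + (√(-1 - 74*(-92)) - (-111)*32) = 24160 + (√(-1 + 6808) - 1*(-3552)) = 24160 + (√6807 + 3552) = 24160 + (3552 + √6807) = 27712 + √6807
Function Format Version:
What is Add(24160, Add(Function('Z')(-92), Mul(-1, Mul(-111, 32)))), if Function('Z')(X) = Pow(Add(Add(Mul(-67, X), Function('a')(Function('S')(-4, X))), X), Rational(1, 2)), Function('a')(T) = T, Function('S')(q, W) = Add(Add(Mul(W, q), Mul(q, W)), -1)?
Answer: Add(27712, Pow(6807, Rational(1, 2))) ≈ 27795.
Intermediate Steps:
Function('S')(q, W) = Add(-1, Mul(2, W, q)) (Function('S')(q, W) = Add(Add(Mul(W, q), Mul(W, q)), -1) = Add(Mul(2, W, q), -1) = Add(-1, Mul(2, W, q)))
Function('Z')(X) = Pow(Add(-1, Mul(-74, X)), Rational(1, 2)) (Function('Z')(X) = Pow(Add(Add(Mul(-67, X), Add(-1, Mul(2, X, -4))), X), Rational(1, 2)) = Pow(Add(Add(Mul(-67, X), Add(-1, Mul(-8, X))), X), Rational(1, 2)) = Pow(Add(Add(-1, Mul(-75, X)), X), Rational(1, 2)) = Pow(Add(-1, Mul(-74, X)), Rational(1, 2)))
Add(24160, Add(Function('Z')(-92), Mul(-1, Mul(-111, 32)))) = Add(24160, Add(Pow(Add(-1, Mul(-74, -92)), Rational(1, 2)), Mul(-1, Mul(-111, 32)))) = Add(24160, Add(Pow(Add(-1, 6808), Rational(1, 2)), Mul(-1, -3552))) = Add(24160, Add(Pow(6807, Rational(1, 2)), 3552)) = Add(24160, Add(3552, Pow(6807, Rational(1, 2)))) = Add(27712, Pow(6807, Rational(1, 2)))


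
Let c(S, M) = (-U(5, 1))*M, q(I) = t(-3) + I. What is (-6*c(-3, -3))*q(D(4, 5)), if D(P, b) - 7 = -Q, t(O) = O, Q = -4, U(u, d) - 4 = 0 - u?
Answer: 144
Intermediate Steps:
U(u, d) = 4 - u (U(u, d) = 4 + (0 - u) = 4 - u)
D(P, b) = 11 (D(P, b) = 7 - 1*(-4) = 7 + 4 = 11)
q(I) = -3 + I
c(S, M) = M (c(S, M) = (-(4 - 1*5))*M = (-(4 - 5))*M = (-1*(-1))*M = 1*M = M)
(-6*c(-3, -3))*q(D(4, 5)) = (-6*(-3))*(-3 + 11) = 18*8 = 144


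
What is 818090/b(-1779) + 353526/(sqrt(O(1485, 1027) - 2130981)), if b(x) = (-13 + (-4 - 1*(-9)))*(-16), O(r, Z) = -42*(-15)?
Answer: 409045/64 - 117842*I*sqrt(2130351)/710117 ≈ 6391.3 - 242.21*I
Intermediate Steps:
O(r, Z) = 630
b(x) = 128 (b(x) = (-13 + (-4 + 9))*(-16) = (-13 + 5)*(-16) = -8*(-16) = 128)
818090/b(-1779) + 353526/(sqrt(O(1485, 1027) - 2130981)) = 818090/128 + 353526/(sqrt(630 - 2130981)) = 818090*(1/128) + 353526/(sqrt(-2130351)) = 409045/64 + 353526/((I*sqrt(2130351))) = 409045/64 + 353526*(-I*sqrt(2130351)/2130351) = 409045/64 - 117842*I*sqrt(2130351)/710117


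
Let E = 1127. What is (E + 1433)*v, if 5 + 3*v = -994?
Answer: -852480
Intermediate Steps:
v = -333 (v = -5/3 + (⅓)*(-994) = -5/3 - 994/3 = -333)
(E + 1433)*v = (1127 + 1433)*(-333) = 2560*(-333) = -852480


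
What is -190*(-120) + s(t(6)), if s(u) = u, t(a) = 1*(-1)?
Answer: 22799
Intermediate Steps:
t(a) = -1
-190*(-120) + s(t(6)) = -190*(-120) - 1 = 22800 - 1 = 22799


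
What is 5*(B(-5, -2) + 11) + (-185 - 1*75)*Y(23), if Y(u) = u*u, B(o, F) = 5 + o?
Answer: -137485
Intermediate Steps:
Y(u) = u²
5*(B(-5, -2) + 11) + (-185 - 1*75)*Y(23) = 5*((5 - 5) + 11) + (-185 - 1*75)*23² = 5*(0 + 11) + (-185 - 75)*529 = 5*11 - 260*529 = 55 - 137540 = -137485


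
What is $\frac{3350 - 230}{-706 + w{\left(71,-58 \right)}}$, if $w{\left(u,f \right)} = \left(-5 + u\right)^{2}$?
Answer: $\frac{312}{365} \approx 0.85479$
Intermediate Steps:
$\frac{3350 - 230}{-706 + w{\left(71,-58 \right)}} = \frac{3350 - 230}{-706 + \left(-5 + 71\right)^{2}} = \frac{3120}{-706 + 66^{2}} = \frac{3120}{-706 + 4356} = \frac{3120}{3650} = 3120 \cdot \frac{1}{3650} = \frac{312}{365}$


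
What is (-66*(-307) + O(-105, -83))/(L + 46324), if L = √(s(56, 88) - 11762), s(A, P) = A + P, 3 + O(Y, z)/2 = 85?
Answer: 12786676/28998981 - 10213*I*√11618/1072962297 ≈ 0.44094 - 0.001026*I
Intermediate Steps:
O(Y, z) = 164 (O(Y, z) = -6 + 2*85 = -6 + 170 = 164)
L = I*√11618 (L = √((56 + 88) - 11762) = √(144 - 11762) = √(-11618) = I*√11618 ≈ 107.79*I)
(-66*(-307) + O(-105, -83))/(L + 46324) = (-66*(-307) + 164)/(I*√11618 + 46324) = (20262 + 164)/(46324 + I*√11618) = 20426/(46324 + I*√11618)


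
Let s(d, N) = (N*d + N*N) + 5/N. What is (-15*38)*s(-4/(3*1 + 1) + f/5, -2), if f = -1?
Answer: -2223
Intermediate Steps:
s(d, N) = N² + 5/N + N*d (s(d, N) = (N*d + N²) + 5/N = (N² + N*d) + 5/N = N² + 5/N + N*d)
(-15*38)*s(-4/(3*1 + 1) + f/5, -2) = (-15*38)*((5 + (-2)²*(-2 + (-4/(3*1 + 1) - 1/5)))/(-2)) = -(-285)*(5 + 4*(-2 + (-4/(3 + 1) - 1*⅕))) = -(-285)*(5 + 4*(-2 + (-4/4 - ⅕))) = -(-285)*(5 + 4*(-2 + (-4*¼ - ⅕))) = -(-285)*(5 + 4*(-2 + (-1 - ⅕))) = -(-285)*(5 + 4*(-2 - 6/5)) = -(-285)*(5 + 4*(-16/5)) = -(-285)*(5 - 64/5) = -(-285)*(-39)/5 = -570*39/10 = -2223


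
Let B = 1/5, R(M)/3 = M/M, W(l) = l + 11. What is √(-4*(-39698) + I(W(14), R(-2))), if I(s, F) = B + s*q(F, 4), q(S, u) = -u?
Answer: √3967305/5 ≈ 398.36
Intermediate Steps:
W(l) = 11 + l
R(M) = 3 (R(M) = 3*(M/M) = 3*1 = 3)
B = ⅕ ≈ 0.20000
I(s, F) = ⅕ - 4*s (I(s, F) = ⅕ + s*(-1*4) = ⅕ + s*(-4) = ⅕ - 4*s)
√(-4*(-39698) + I(W(14), R(-2))) = √(-4*(-39698) + (⅕ - 4*(11 + 14))) = √(158792 + (⅕ - 4*25)) = √(158792 + (⅕ - 100)) = √(158792 - 499/5) = √(793461/5) = √3967305/5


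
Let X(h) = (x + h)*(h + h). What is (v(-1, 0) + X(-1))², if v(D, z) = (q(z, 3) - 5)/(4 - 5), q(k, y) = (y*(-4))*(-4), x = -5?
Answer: 961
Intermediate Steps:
q(k, y) = 16*y (q(k, y) = -4*y*(-4) = 16*y)
X(h) = 2*h*(-5 + h) (X(h) = (-5 + h)*(h + h) = (-5 + h)*(2*h) = 2*h*(-5 + h))
v(D, z) = -43 (v(D, z) = (16*3 - 5)/(4 - 5) = (48 - 5)/(-1) = 43*(-1) = -43)
(v(-1, 0) + X(-1))² = (-43 + 2*(-1)*(-5 - 1))² = (-43 + 2*(-1)*(-6))² = (-43 + 12)² = (-31)² = 961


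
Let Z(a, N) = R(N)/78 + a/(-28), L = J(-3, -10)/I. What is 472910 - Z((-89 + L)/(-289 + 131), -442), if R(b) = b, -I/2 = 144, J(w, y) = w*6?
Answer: 100424591917/212352 ≈ 4.7292e+5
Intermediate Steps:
J(w, y) = 6*w
I = -288 (I = -2*144 = -288)
L = 1/16 (L = (6*(-3))/(-288) = -18*(-1/288) = 1/16 ≈ 0.062500)
Z(a, N) = -a/28 + N/78 (Z(a, N) = N/78 + a/(-28) = N*(1/78) + a*(-1/28) = N/78 - a/28 = -a/28 + N/78)
472910 - Z((-89 + L)/(-289 + 131), -442) = 472910 - (-(-89 + 1/16)/(28*(-289 + 131)) + (1/78)*(-442)) = 472910 - (-(-1423)/(448*(-158)) - 17/3) = 472910 - (-(-1423)*(-1)/(448*158) - 17/3) = 472910 - (-1/28*1423/2528 - 17/3) = 472910 - (-1423/70784 - 17/3) = 472910 - 1*(-1207597/212352) = 472910 + 1207597/212352 = 100424591917/212352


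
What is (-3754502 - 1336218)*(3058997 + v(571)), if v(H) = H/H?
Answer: -15572502298560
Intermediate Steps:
v(H) = 1
(-3754502 - 1336218)*(3058997 + v(571)) = (-3754502 - 1336218)*(3058997 + 1) = -5090720*3058998 = -15572502298560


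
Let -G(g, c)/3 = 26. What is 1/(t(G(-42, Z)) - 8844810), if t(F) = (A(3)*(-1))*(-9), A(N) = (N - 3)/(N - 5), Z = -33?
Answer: -1/8844810 ≈ -1.1306e-7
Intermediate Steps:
G(g, c) = -78 (G(g, c) = -3*26 = -78)
A(N) = (-3 + N)/(-5 + N)
t(F) = 0 (t(F) = (((-3 + 3)/(-5 + 3))*(-1))*(-9) = ((0/(-2))*(-1))*(-9) = (-1/2*0*(-1))*(-9) = (0*(-1))*(-9) = 0*(-9) = 0)
1/(t(G(-42, Z)) - 8844810) = 1/(0 - 8844810) = 1/(-8844810) = -1/8844810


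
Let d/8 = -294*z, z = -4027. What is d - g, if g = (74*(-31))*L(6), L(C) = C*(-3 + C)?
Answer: 9512796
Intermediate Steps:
d = 9471504 (d = 8*(-294*(-4027)) = 8*1183938 = 9471504)
g = -41292 (g = (74*(-31))*(6*(-3 + 6)) = -13764*3 = -2294*18 = -41292)
d - g = 9471504 - 1*(-41292) = 9471504 + 41292 = 9512796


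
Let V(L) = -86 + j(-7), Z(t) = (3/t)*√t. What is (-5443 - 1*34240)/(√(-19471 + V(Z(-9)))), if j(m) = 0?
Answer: 39683*I*√2173/6519 ≈ 283.76*I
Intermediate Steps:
Z(t) = 3/√t
V(L) = -86 (V(L) = -86 + 0 = -86)
(-5443 - 1*34240)/(√(-19471 + V(Z(-9)))) = (-5443 - 1*34240)/(√(-19471 - 86)) = (-5443 - 34240)/(√(-19557)) = -39683*(-I*√2173/6519) = -(-39683)*I*√2173/6519 = 39683*I*√2173/6519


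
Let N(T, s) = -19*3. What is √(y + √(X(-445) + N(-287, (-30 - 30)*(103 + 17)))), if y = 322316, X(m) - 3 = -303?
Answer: √(322316 + I*√357) ≈ 567.73 + 0.017*I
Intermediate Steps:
N(T, s) = -57
X(m) = -300 (X(m) = 3 - 303 = -300)
√(y + √(X(-445) + N(-287, (-30 - 30)*(103 + 17)))) = √(322316 + √(-300 - 57)) = √(322316 + √(-357)) = √(322316 + I*√357)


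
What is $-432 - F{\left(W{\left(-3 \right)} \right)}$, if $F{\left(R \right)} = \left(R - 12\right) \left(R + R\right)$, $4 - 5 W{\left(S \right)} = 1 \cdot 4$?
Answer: $-432$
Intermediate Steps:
$W{\left(S \right)} = 0$ ($W{\left(S \right)} = \frac{4}{5} - \frac{1 \cdot 4}{5} = \frac{4}{5} - \frac{4}{5} = 0$)
$F{\left(R \right)} = 2 R \left(-12 + R\right)$ ($F{\left(R \right)} = \left(-12 + R\right) 2 R = 2 R \left(-12 + R\right)$)
$-432 - F{\left(W{\left(-3 \right)} \right)} = -432 - 2 \cdot 0 \left(-12 + 0\right) = -432 - 2 \cdot 0 \left(-12\right) = -432 - 0 = -432 + 0 = -432$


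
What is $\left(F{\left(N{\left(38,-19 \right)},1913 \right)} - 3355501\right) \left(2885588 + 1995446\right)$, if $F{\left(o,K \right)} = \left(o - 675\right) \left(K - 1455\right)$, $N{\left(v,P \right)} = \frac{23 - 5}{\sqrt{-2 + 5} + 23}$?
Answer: $- \frac{4703893500652838}{263} - \frac{20119622148 \sqrt{3}}{263} \approx -1.7886 \cdot 10^{13}$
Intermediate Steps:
$N{\left(v,P \right)} = \frac{18}{23 + \sqrt{3}}$ ($N{\left(v,P \right)} = \frac{18}{\sqrt{3} + 23} = \frac{18}{23 + \sqrt{3}}$)
$F{\left(o,K \right)} = \left(-1455 + K\right) \left(-675 + o\right)$ ($F{\left(o,K \right)} = \left(-675 + o\right) \left(-1455 + K\right) = \left(-1455 + K\right) \left(-675 + o\right)$)
$\left(F{\left(N{\left(38,-19 \right)},1913 \right)} - 3355501\right) \left(2885588 + 1995446\right) = \left(\left(982125 - 1455 \left(\frac{207}{263} - \frac{9 \sqrt{3}}{263}\right) - 1291275 + 1913 \left(\frac{207}{263} - \frac{9 \sqrt{3}}{263}\right)\right) - 3355501\right) \left(2885588 + 1995446\right) = \left(\left(982125 - \left(\frac{301185}{263} - \frac{13095 \sqrt{3}}{263}\right) - 1291275 + \left(\frac{395991}{263} - \frac{17217 \sqrt{3}}{263}\right)\right) - 3355501\right) 4881034 = \left(\left(- \frac{81211644}{263} - \frac{4122 \sqrt{3}}{263}\right) - 3355501\right) 4881034 = \left(- \frac{963708407}{263} - \frac{4122 \sqrt{3}}{263}\right) 4881034 = - \frac{4703893500652838}{263} - \frac{20119622148 \sqrt{3}}{263}$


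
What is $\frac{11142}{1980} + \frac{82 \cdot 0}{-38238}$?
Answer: $\frac{619}{110} \approx 5.6273$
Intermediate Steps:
$\frac{11142}{1980} + \frac{82 \cdot 0}{-38238} = 11142 \cdot \frac{1}{1980} + 0 \left(- \frac{1}{38238}\right) = \frac{619}{110} + 0 = \frac{619}{110}$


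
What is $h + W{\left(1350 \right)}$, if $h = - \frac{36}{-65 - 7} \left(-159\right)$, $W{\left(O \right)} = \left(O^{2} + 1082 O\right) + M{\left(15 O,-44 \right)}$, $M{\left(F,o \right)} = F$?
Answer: $\frac{6606741}{2} \approx 3.3034 \cdot 10^{6}$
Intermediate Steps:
$W{\left(O \right)} = O^{2} + 1097 O$ ($W{\left(O \right)} = \left(O^{2} + 1082 O\right) + 15 O = O^{2} + 1097 O$)
$h = - \frac{159}{2}$ ($h = - \frac{36}{-72} \left(-159\right) = \left(-36\right) \left(- \frac{1}{72}\right) \left(-159\right) = \frac{1}{2} \left(-159\right) = - \frac{159}{2} \approx -79.5$)
$h + W{\left(1350 \right)} = - \frac{159}{2} + 1350 \left(1097 + 1350\right) = - \frac{159}{2} + 1350 \cdot 2447 = - \frac{159}{2} + 3303450 = \frac{6606741}{2}$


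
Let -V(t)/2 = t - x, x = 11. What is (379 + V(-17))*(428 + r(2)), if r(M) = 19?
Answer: 194445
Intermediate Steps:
V(t) = 22 - 2*t (V(t) = -2*(t - 1*11) = -2*(t - 11) = -2*(-11 + t) = 22 - 2*t)
(379 + V(-17))*(428 + r(2)) = (379 + (22 - 2*(-17)))*(428 + 19) = (379 + (22 + 34))*447 = (379 + 56)*447 = 435*447 = 194445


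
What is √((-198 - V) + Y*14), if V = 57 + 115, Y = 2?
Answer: 3*I*√38 ≈ 18.493*I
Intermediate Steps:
V = 172
√((-198 - V) + Y*14) = √((-198 - 1*172) + 2*14) = √((-198 - 172) + 28) = √(-370 + 28) = √(-342) = 3*I*√38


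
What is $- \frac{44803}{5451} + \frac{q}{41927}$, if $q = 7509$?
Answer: $- \frac{1837523822}{228544077} \approx -8.0401$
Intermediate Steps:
$- \frac{44803}{5451} + \frac{q}{41927} = - \frac{44803}{5451} + \frac{7509}{41927} = - \frac{1837523822}{228544077}$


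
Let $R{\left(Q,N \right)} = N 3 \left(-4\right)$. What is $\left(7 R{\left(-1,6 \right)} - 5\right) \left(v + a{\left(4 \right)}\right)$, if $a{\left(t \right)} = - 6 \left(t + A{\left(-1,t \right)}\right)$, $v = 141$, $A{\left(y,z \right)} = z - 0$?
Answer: $-47337$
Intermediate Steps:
$R{\left(Q,N \right)} = - 12 N$ ($R{\left(Q,N \right)} = 3 N \left(-4\right) = - 12 N$)
$A{\left(y,z \right)} = z$ ($A{\left(y,z \right)} = z + 0 = z$)
$a{\left(t \right)} = - 12 t$ ($a{\left(t \right)} = - 6 \left(t + t\right) = - 6 \cdot 2 t = - 12 t$)
$\left(7 R{\left(-1,6 \right)} - 5\right) \left(v + a{\left(4 \right)}\right) = \left(7 \left(\left(-12\right) 6\right) - 5\right) \left(141 - 48\right) = \left(7 \left(-72\right) - 5\right) \left(141 - 48\right) = \left(-504 - 5\right) 93 = \left(-509\right) 93 = -47337$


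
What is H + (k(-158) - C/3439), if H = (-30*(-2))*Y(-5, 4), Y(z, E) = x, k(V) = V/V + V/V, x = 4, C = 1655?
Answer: 830583/3439 ≈ 241.52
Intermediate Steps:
k(V) = 2 (k(V) = 1 + 1 = 2)
Y(z, E) = 4
H = 240 (H = -30*(-2)*4 = 60*4 = 240)
H + (k(-158) - C/3439) = 240 + (2 - 1655/3439) = 240 + 5223/3439 = 830583/3439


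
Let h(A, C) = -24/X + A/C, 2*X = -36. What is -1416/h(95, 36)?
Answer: -50976/143 ≈ -356.48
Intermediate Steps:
X = -18 (X = (½)*(-36) = -18)
h(A, C) = 4/3 + A/C (h(A, C) = -24/(-18) + A/C = -24*(-1/18) + A/C = 4/3 + A/C)
-1416/h(95, 36) = -1416/(4/3 + 95/36) = -1416/143/36 = -1416*36/143 = -50976/143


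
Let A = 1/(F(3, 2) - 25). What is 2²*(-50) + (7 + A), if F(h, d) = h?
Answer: -4247/22 ≈ -193.05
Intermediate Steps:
A = -1/22 (A = 1/(3 - 25) = 1/(-22) = -1/22 ≈ -0.045455)
2²*(-50) + (7 + A) = 2²*(-50) + (7 - 1/22) = 4*(-50) + 153/22 = -200 + 153/22 = -4247/22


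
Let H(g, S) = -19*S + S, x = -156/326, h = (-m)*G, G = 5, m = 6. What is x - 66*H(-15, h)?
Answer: -5809398/163 ≈ -35641.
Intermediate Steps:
h = -30 (h = -1*6*5 = -6*5 = -30)
x = -78/163 (x = -156*1/326 = -78/163 ≈ -0.47853)
H(g, S) = -18*S
x - 66*H(-15, h) = -78/163 - (-1188)*(-30) = -78/163 - 66*540 = -78/163 - 35640 = -5809398/163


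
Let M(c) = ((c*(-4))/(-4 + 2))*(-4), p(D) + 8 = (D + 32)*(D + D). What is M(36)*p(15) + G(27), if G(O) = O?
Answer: -403749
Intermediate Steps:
p(D) = -8 + 2*D*(32 + D) (p(D) = -8 + (D + 32)*(D + D) = -8 + (32 + D)*(2*D) = -8 + 2*D*(32 + D))
M(c) = -8*c (M(c) = ((-4*c)/(-2))*(-4) = -(-2)*c*(-4) = (2*c)*(-4) = -8*c)
M(36)*p(15) + G(27) = (-8*36)*(-8 + 2*15**2 + 64*15) + 27 = -288*(-8 + 2*225 + 960) + 27 = -288*(-8 + 450 + 960) + 27 = -288*1402 + 27 = -403776 + 27 = -403749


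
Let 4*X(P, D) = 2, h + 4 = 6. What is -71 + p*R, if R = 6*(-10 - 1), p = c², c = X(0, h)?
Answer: -175/2 ≈ -87.500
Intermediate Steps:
h = 2 (h = -4 + 6 = 2)
X(P, D) = ½ (X(P, D) = (¼)*2 = ½)
c = ½ ≈ 0.50000
p = ¼ (p = (½)² = ¼ ≈ 0.25000)
R = -66 (R = 6*(-11) = -66)
-71 + p*R = -71 + (¼)*(-66) = -71 - 33/2 = -175/2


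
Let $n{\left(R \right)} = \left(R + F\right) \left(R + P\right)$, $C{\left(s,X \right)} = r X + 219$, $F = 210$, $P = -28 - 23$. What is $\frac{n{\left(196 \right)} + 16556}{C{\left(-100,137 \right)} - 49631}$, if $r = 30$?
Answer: $- \frac{37713}{22651} \approx -1.665$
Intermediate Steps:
$P = -51$ ($P = -28 - 23 = -51$)
$C{\left(s,X \right)} = 219 + 30 X$ ($C{\left(s,X \right)} = 30 X + 219 = 219 + 30 X$)
$n{\left(R \right)} = \left(-51 + R\right) \left(210 + R\right)$ ($n{\left(R \right)} = \left(R + 210\right) \left(R - 51\right) = \left(210 + R\right) \left(-51 + R\right) = \left(-51 + R\right) \left(210 + R\right)$)
$\frac{n{\left(196 \right)} + 16556}{C{\left(-100,137 \right)} - 49631} = \frac{\left(-10710 + 196^{2} + 159 \cdot 196\right) + 16556}{\left(219 + 30 \cdot 137\right) - 49631} = \frac{\left(-10710 + 38416 + 31164\right) + 16556}{\left(219 + 4110\right) - 49631} = \frac{58870 + 16556}{4329 - 49631} = \frac{75426}{-45302} = 75426 \left(- \frac{1}{45302}\right) = - \frac{37713}{22651}$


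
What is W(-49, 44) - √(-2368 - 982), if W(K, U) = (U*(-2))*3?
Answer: -264 - 5*I*√134 ≈ -264.0 - 57.879*I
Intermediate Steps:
W(K, U) = -6*U (W(K, U) = -2*U*3 = -6*U)
W(-49, 44) - √(-2368 - 982) = -6*44 - √(-2368 - 982) = -264 - √(-3350) = -264 - 5*I*√134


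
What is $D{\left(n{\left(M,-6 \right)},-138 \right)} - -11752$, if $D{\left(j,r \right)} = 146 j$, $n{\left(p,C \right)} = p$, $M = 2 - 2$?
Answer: $11752$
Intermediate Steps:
$M = 0$ ($M = 2 - 2 = 0$)
$D{\left(n{\left(M,-6 \right)},-138 \right)} - -11752 = 146 \cdot 0 - -11752 = 0 + 11752 = 11752$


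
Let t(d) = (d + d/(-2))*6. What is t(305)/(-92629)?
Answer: -915/92629 ≈ -0.0098781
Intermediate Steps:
t(d) = 3*d (t(d) = (d + d*(-1/2))*6 = (d - d/2)*6 = (d/2)*6 = 3*d)
t(305)/(-92629) = (3*305)/(-92629) = 915*(-1/92629) = -915/92629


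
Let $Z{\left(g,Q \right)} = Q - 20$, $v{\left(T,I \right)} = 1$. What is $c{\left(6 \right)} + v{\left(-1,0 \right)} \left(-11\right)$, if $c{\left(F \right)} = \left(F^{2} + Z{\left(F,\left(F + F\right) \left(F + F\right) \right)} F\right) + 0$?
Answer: $769$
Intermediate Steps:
$Z{\left(g,Q \right)} = -20 + Q$ ($Z{\left(g,Q \right)} = Q - 20 = -20 + Q$)
$c{\left(F \right)} = F^{2} + F \left(-20 + 4 F^{2}\right)$ ($c{\left(F \right)} = \left(F^{2} + \left(-20 + \left(F + F\right) \left(F + F\right)\right) F\right) + 0 = \left(F^{2} + \left(-20 + 2 F 2 F\right) F\right) + 0 = \left(F^{2} + \left(-20 + 4 F^{2}\right) F\right) + 0 = \left(F^{2} + F \left(-20 + 4 F^{2}\right)\right) + 0 = F^{2} + F \left(-20 + 4 F^{2}\right)$)
$c{\left(6 \right)} + v{\left(-1,0 \right)} \left(-11\right) = 6 \left(-20 + 6 + 4 \cdot 6^{2}\right) + 1 \left(-11\right) = 6 \left(-20 + 6 + 4 \cdot 36\right) - 11 = 6 \left(-20 + 6 + 144\right) - 11 = 6 \cdot 130 - 11 = 780 - 11 = 769$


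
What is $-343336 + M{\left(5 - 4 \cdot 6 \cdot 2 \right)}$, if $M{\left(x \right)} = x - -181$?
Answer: $-343198$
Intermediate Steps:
$M{\left(x \right)} = 181 + x$ ($M{\left(x \right)} = x + 181 = 181 + x$)
$-343336 + M{\left(5 - 4 \cdot 6 \cdot 2 \right)} = -343336 + \left(181 + \left(5 - 4 \cdot 6 \cdot 2\right)\right) = -343336 + \left(181 + \left(5 - 48\right)\right) = -343336 + \left(181 - 43\right) = -343336 + 138 = -343198$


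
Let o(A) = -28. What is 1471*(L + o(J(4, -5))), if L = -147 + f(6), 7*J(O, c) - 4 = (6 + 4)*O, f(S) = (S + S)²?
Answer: -45601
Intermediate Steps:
f(S) = 4*S² (f(S) = (2*S)² = 4*S²)
J(O, c) = 4/7 + 10*O/7 (J(O, c) = 4/7 + ((6 + 4)*O)/7 = 4/7 + (10*O)/7 = 4/7 + 10*O/7)
L = -3 (L = -147 + 4*6² = -147 + 4*36 = -147 + 144 = -3)
1471*(L + o(J(4, -5))) = 1471*(-3 - 28) = 1471*(-31) = -45601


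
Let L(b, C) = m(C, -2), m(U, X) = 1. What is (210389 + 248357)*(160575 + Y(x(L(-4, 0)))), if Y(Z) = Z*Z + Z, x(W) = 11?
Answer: 73723693422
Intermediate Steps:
L(b, C) = 1
Y(Z) = Z + Z**2 (Y(Z) = Z**2 + Z = Z + Z**2)
(210389 + 248357)*(160575 + Y(x(L(-4, 0)))) = (210389 + 248357)*(160575 + 11*(1 + 11)) = 458746*(160575 + 11*12) = 458746*(160575 + 132) = 458746*160707 = 73723693422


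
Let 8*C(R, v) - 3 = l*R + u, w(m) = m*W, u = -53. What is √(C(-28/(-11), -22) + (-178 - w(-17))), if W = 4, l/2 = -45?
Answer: 5*I*√2805/22 ≈ 12.037*I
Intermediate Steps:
l = -90 (l = 2*(-45) = -90)
w(m) = 4*m (w(m) = m*4 = 4*m)
C(R, v) = -25/4 - 45*R/4 (C(R, v) = 3/8 + (-90*R - 53)/8 = 3/8 + (-53 - 90*R)/8 = 3/8 + (-53/8 - 45*R/4) = -25/4 - 45*R/4)
√(C(-28/(-11), -22) + (-178 - w(-17))) = √((-25/4 - (-315)/(-11)) + (-178 - 4*(-17))) = √((-25/4 - (-315)*(-1)/11) + (-178 - 1*(-68))) = √((-25/4 - 45/4*28/11) + (-178 + 68)) = √((-25/4 - 315/11) - 110) = √(-1535/44 - 110) = √(-6375/44) = 5*I*√2805/22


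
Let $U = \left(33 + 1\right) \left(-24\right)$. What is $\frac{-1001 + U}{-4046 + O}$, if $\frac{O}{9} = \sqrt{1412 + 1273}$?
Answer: $\frac{7351582}{16152631} + \frac{16353 \sqrt{2685}}{16152631} \approx 0.50759$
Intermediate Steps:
$U = -816$ ($U = 34 \left(-24\right) = -816$)
$O = 9 \sqrt{2685}$ ($O = 9 \sqrt{1412 + 1273} = 9 \sqrt{2685} \approx 466.35$)
$\frac{-1001 + U}{-4046 + O} = \frac{-1001 - 816}{-4046 + 9 \sqrt{2685}} = - \frac{1817}{-4046 + 9 \sqrt{2685}}$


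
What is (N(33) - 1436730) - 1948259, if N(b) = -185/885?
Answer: -599143090/177 ≈ -3.3850e+6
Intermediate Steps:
N(b) = -37/177 (N(b) = -185*1/885 = -37/177)
(N(33) - 1436730) - 1948259 = (-37/177 - 1436730) - 1948259 = -254301247/177 - 1948259 = -599143090/177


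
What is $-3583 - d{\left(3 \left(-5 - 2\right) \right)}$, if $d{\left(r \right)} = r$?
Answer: $-3562$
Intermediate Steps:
$-3583 - d{\left(3 \left(-5 - 2\right) \right)} = -3583 - 3 \left(-5 - 2\right) = -3583 - 3 \left(-7\right) = -3583 - -21 = -3583 + 21 = -3562$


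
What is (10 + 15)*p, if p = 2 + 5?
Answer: 175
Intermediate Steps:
p = 7
(10 + 15)*p = (10 + 15)*7 = 25*7 = 175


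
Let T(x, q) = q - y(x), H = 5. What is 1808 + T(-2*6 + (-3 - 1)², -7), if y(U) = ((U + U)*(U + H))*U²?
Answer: 649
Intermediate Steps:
y(U) = 2*U³*(5 + U) (y(U) = ((U + U)*(U + 5))*U² = ((2*U)*(5 + U))*U² = (2*U*(5 + U))*U² = 2*U³*(5 + U))
T(x, q) = q - 2*x³*(5 + x)
1808 + T(-2*6 + (-3 - 1)², -7) = 1808 + (-7 - 2*(-2*6 + (-3 - 1)²)³*(5 + (-2*6 + (-3 - 1)²))) = 1808 + (-7 - 2*(-12 + (-4)²)³*(5 + (-12 + (-4)²))) = 1808 + (-7 - 2*(-12 + 16)³*(5 + (-12 + 16))) = 1808 + (-7 - 2*4³*(5 + 4)) = 1808 + (-7 - 2*64*9) = 1808 + (-7 - 1152) = 1808 - 1159 = 649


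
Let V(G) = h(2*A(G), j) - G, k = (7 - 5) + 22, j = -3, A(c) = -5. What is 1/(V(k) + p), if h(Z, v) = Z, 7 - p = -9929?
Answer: 1/9902 ≈ 0.00010099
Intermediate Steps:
p = 9936 (p = 7 - 1*(-9929) = 7 + 9929 = 9936)
k = 24 (k = 2 + 22 = 24)
V(G) = -10 - G (V(G) = 2*(-5) - G = -10 - G)
1/(V(k) + p) = 1/((-10 - 1*24) + 9936) = 1/((-10 - 24) + 9936) = 1/(-34 + 9936) = 1/9902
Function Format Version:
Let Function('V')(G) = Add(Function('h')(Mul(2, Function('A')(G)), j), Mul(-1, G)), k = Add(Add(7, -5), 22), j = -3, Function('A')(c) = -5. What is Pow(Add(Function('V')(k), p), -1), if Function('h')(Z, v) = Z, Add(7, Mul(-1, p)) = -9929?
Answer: Rational(1, 9902) ≈ 0.00010099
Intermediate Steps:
p = 9936 (p = Add(7, Mul(-1, -9929)) = Add(7, 9929) = 9936)
k = 24 (k = Add(2, 22) = 24)
Function('V')(G) = Add(-10, Mul(-1, G)) (Function('V')(G) = Add(Mul(2, -5), Mul(-1, G)) = Add(-10, Mul(-1, G)))
Pow(Add(Function('V')(k), p), -1) = Pow(Add(Add(-10, Mul(-1, 24)), 9936), -1) = Pow(Add(Add(-10, -24), 9936), -1) = Pow(Add(-34, 9936), -1) = Pow(9902, -1) = Rational(1, 9902)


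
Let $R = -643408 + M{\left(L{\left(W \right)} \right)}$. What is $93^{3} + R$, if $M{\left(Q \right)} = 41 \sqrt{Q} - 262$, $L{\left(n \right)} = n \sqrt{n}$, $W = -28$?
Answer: $160687 - 82 \left(-7\right)^{\frac{3}{4}} \sqrt{2} \approx 1.6104 \cdot 10^{5} - 352.89 i$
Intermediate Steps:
$L{\left(n \right)} = n^{\frac{3}{2}}$
$M{\left(Q \right)} = -262 + 41 \sqrt{Q}$ ($M{\left(Q \right)} = 41 \sqrt{Q} - 262 = -262 + 41 \sqrt{Q}$)
$R = -643670 + 82 \sqrt{2} \cdot 7^{\frac{3}{4}} \sqrt{- i}$ ($R = -643408 - \left(262 - 41 \sqrt{\left(-28\right)^{\frac{3}{2}}}\right) = -643408 - \left(262 - 41 \sqrt{- 56 i \sqrt{7}}\right) = -643408 - \left(262 - 41 \cdot 2 \sqrt{2} \cdot 7^{\frac{3}{4}} \sqrt{- i}\right) = -643408 - \left(262 - 82 \sqrt{2} \cdot 7^{\frac{3}{4}} \sqrt{- i}\right) = -643670 + 82 \sqrt{2} \cdot 7^{\frac{3}{4}} \sqrt{- i} \approx -6.4332 \cdot 10^{5} - 352.89 i$)
$93^{3} + R = 93^{3} - \left(643670 + 82 \left(-7\right)^{\frac{3}{4}} \sqrt{2}\right) = 804357 - \left(643670 + 82 \left(-7\right)^{\frac{3}{4}} \sqrt{2}\right) = 160687 - 82 \left(-7\right)^{\frac{3}{4}} \sqrt{2}$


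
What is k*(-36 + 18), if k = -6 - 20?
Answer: 468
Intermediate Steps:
k = -26
k*(-36 + 18) = -26*(-36 + 18) = -26*(-18) = 468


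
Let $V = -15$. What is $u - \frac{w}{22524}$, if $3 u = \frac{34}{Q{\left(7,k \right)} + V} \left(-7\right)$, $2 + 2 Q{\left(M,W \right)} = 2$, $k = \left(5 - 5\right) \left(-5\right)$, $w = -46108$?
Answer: $\frac{619631}{84465} \approx 7.336$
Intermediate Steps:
$k = 0$ ($k = 0 \left(-5\right) = 0$)
$Q{\left(M,W \right)} = 0$ ($Q{\left(M,W \right)} = -1 + \frac{1}{2} \cdot 2 = -1 + 1 = 0$)
$u = \frac{238}{45}$ ($u = \frac{\frac{34}{0 - 15} \left(-7\right)}{3} = \frac{\frac{34}{-15} \left(-7\right)}{3} = \frac{34 \left(- \frac{1}{15}\right) \left(-7\right)}{3} = \frac{\left(- \frac{34}{15}\right) \left(-7\right)}{3} = \frac{1}{3} \cdot \frac{238}{15} = \frac{238}{45} \approx 5.2889$)
$u - \frac{w}{22524} = \frac{238}{45} - - \frac{46108}{22524} = \frac{238}{45} - \left(-46108\right) \frac{1}{22524} = \frac{238}{45} - - \frac{11527}{5631} = \frac{238}{45} + \frac{11527}{5631} = \frac{619631}{84465}$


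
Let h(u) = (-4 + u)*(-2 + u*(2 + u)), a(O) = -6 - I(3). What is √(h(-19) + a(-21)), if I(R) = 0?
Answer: 3*I*√821 ≈ 85.959*I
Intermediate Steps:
a(O) = -6 (a(O) = -6 - 1*0 = -6 + 0 = -6)
√(h(-19) + a(-21)) = √((8 + (-19)³ - 10*(-19) - 2*(-19)²) - 6) = √((8 - 6859 + 190 - 2*361) - 6) = √((8 - 6859 + 190 - 722) - 6) = √(-7383 - 6) = √(-7389) = 3*I*√821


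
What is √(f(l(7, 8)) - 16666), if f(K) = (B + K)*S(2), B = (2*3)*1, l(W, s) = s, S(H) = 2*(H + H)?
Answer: I*√16554 ≈ 128.66*I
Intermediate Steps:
S(H) = 4*H (S(H) = 2*(2*H) = 4*H)
B = 6 (B = 6*1 = 6)
f(K) = 48 + 8*K (f(K) = (6 + K)*(4*2) = (6 + K)*8 = 48 + 8*K)
√(f(l(7, 8)) - 16666) = √((48 + 8*8) - 16666) = √((48 + 64) - 16666) = √(112 - 16666) = √(-16554) = I*√16554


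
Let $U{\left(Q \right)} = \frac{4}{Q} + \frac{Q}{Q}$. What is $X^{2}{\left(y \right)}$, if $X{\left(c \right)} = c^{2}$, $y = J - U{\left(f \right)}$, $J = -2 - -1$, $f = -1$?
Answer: $16$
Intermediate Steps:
$U{\left(Q \right)} = 1 + \frac{4}{Q}$ ($U{\left(Q \right)} = \frac{4}{Q} + 1 = 1 + \frac{4}{Q}$)
$J = -1$ ($J = -2 + 1 = -1$)
$y = 2$ ($y = -1 - \frac{4 - 1}{-1} = -1 - \left(-1\right) 3 = -1 - -3 = -1 + 3 = 2$)
$X^{2}{\left(y \right)} = \left(2^{2}\right)^{2} = 4^{2} = 16$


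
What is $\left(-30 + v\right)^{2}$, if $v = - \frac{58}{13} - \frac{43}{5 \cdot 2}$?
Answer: $\frac{25391521}{16900} \approx 1502.5$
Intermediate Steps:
$v = - \frac{1139}{130}$ ($v = \left(-58\right) \frac{1}{13} - \frac{43}{10} = - \frac{58}{13} - \frac{43}{10} = - \frac{1139}{130} \approx -8.7615$)
$\left(-30 + v\right)^{2} = \left(-30 - \frac{1139}{130}\right)^{2} = \left(- \frac{5039}{130}\right)^{2} = \frac{25391521}{16900}$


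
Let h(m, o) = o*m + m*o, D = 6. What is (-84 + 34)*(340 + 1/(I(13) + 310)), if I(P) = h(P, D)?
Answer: -3961025/233 ≈ -17000.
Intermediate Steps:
h(m, o) = 2*m*o (h(m, o) = m*o + m*o = 2*m*o)
I(P) = 12*P (I(P) = 2*P*6 = 12*P)
(-84 + 34)*(340 + 1/(I(13) + 310)) = (-84 + 34)*(340 + 1/(12*13 + 310)) = -50*(340 + 1/(156 + 310)) = -50*(340 + 1/466) = -50*158441/466 = -3961025/233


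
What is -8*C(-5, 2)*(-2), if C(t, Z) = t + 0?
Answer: -80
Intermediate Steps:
C(t, Z) = t
-8*C(-5, 2)*(-2) = -8*(-5)*(-2) = 40*(-2) = -80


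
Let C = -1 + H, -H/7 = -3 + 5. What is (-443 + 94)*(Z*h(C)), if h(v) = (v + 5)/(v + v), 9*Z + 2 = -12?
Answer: 4886/27 ≈ 180.96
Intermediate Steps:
Z = -14/9 (Z = -2/9 + (⅑)*(-12) = -2/9 - 4/3 = -14/9 ≈ -1.5556)
H = -14 (H = -7*(-3 + 5) = -7*2 = -14)
C = -15 (C = -1 - 14 = -15)
h(v) = (5 + v)/(2*v) (h(v) = (5 + v)/((2*v)) = (5 + v)*(1/(2*v)) = (5 + v)/(2*v))
(-443 + 94)*(Z*h(C)) = (-443 + 94)*(-7*(5 - 15)/(9*(-15))) = -(-4886)*(½)*(-1/15)*(-10)/9 = -(-4886)/(9*3) = -349*(-14/27) = 4886/27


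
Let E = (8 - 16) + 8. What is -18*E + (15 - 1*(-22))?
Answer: 37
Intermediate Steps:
E = 0 (E = -8 + 8 = 0)
-18*E + (15 - 1*(-22)) = -18*0 + (15 - 1*(-22)) = 0 + (15 + 22) = 0 + 37 = 37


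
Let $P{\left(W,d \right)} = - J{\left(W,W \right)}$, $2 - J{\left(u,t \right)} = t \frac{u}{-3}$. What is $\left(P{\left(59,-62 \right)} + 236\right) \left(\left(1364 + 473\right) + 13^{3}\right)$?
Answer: $- \frac{11210486}{3} \approx -3.7368 \cdot 10^{6}$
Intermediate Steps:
$J{\left(u,t \right)} = 2 + \frac{t u}{3}$ ($J{\left(u,t \right)} = 2 - t \frac{u}{-3} = 2 - t u \left(- \frac{1}{3}\right) = 2 - t \left(- \frac{u}{3}\right) = 2 - - \frac{t u}{3} = 2 + \frac{t u}{3}$)
$P{\left(W,d \right)} = -2 - \frac{W^{2}}{3}$ ($P{\left(W,d \right)} = - (2 + \frac{W W}{3}) = - (2 + \frac{W^{2}}{3}) = -2 - \frac{W^{2}}{3}$)
$\left(P{\left(59,-62 \right)} + 236\right) \left(\left(1364 + 473\right) + 13^{3}\right) = \left(\left(-2 - \frac{59^{2}}{3}\right) + 236\right) \left(\left(1364 + 473\right) + 13^{3}\right) = \left(\left(-2 - \frac{3481}{3}\right) + 236\right) \left(1837 + 2197\right) = \left(\left(-2 - \frac{3481}{3}\right) + 236\right) 4034 = \left(- \frac{3487}{3} + 236\right) 4034 = \left(- \frac{2779}{3}\right) 4034 = - \frac{11210486}{3}$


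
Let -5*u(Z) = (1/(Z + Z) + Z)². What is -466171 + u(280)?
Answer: -755542681601/1568000 ≈ -4.8185e+5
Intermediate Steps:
u(Z) = -(Z + 1/(2*Z))²/5 (u(Z) = -(1/(Z + Z) + Z)²/5 = -(1/(2*Z) + Z)²/5 = -(Z + 1/(2*Z))²/5)
-466171 + u(280) = -466171 - 1/20*(1 + 2*280²)²/280² = -466171 - 1/20*1/78400*(1 + 2*78400)² = -466171 - 1/20*1/78400*(1 + 156800)² = -466171 - 1/20*1/78400*156801² = -466171 - 1/20*1/78400*24586553601 = -466171 - 24586553601/1568000 = -755542681601/1568000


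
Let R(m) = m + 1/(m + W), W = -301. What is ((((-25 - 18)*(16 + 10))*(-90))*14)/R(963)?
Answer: 71734320/49039 ≈ 1462.8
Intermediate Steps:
R(m) = m + 1/(-301 + m) (R(m) = m + 1/(m - 301) = m + 1/(-301 + m))
((((-25 - 18)*(16 + 10))*(-90))*14)/R(963) = ((((-25 - 18)*(16 + 10))*(-90))*14)/(((1 + 963² - 301*963)/(-301 + 963))) = ((-43*26*(-90))*14)/(((1 + 927369 - 289863)/662)) = (-1118*(-90)*14)/(((1/662)*637507)) = (100620*14)/(637507/662) = 1408680*(662/637507) = 71734320/49039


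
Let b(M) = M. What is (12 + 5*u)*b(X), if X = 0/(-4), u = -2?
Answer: 0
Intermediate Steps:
X = 0 (X = 0*(-1/4) = 0)
(12 + 5*u)*b(X) = (12 + 5*(-2))*0 = (12 - 10)*0 = 2*0 = 0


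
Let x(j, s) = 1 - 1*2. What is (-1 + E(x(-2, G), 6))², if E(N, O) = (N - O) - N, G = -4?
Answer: 49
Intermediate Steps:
x(j, s) = -1 (x(j, s) = 1 - 2 = -1)
E(N, O) = -O
(-1 + E(x(-2, G), 6))² = (-1 - 1*6)² = (-1 - 6)² = (-7)² = 49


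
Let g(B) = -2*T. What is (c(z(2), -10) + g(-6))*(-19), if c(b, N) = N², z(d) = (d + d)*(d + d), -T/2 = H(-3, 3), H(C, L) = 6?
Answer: -2356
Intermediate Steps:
T = -12 (T = -2*6 = -12)
z(d) = 4*d² (z(d) = (2*d)*(2*d) = 4*d²)
g(B) = 24 (g(B) = -2*(-12) = 24)
(c(z(2), -10) + g(-6))*(-19) = ((-10)² + 24)*(-19) = (100 + 24)*(-19) = 124*(-19) = -2356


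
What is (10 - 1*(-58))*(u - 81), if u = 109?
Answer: 1904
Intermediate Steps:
(10 - 1*(-58))*(u - 81) = (10 - 1*(-58))*(109 - 81) = (10 + 58)*28 = 68*28 = 1904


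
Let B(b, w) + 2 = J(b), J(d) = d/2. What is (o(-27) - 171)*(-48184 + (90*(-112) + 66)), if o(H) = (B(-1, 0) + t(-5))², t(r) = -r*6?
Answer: -68120759/2 ≈ -3.4060e+7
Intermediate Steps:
t(r) = -6*r
J(d) = d/2 (J(d) = d*(½) = d/2)
B(b, w) = -2 + b/2
o(H) = 3025/4 (o(H) = ((-2 + (½)*(-1)) - 6*(-5))² = ((-2 - ½) + 30)² = (-5/2 + 30)² = (55/2)² = 3025/4)
(o(-27) - 171)*(-48184 + (90*(-112) + 66)) = (3025/4 - 171)*(-48184 + (90*(-112) + 66)) = 2341*(-48184 + (-10080 + 66))/4 = 2341*(-48184 - 10014)/4 = (2341/4)*(-58198) = -68120759/2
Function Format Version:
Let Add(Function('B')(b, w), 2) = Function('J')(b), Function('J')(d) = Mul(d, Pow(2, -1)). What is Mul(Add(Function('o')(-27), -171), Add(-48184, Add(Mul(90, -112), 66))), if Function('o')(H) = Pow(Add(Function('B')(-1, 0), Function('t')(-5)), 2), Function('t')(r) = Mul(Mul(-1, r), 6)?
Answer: Rational(-68120759, 2) ≈ -3.4060e+7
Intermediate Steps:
Function('t')(r) = Mul(-6, r)
Function('J')(d) = Mul(Rational(1, 2), d) (Function('J')(d) = Mul(d, Rational(1, 2)) = Mul(Rational(1, 2), d))
Function('B')(b, w) = Add(-2, Mul(Rational(1, 2), b))
Function('o')(H) = Rational(3025, 4) (Function('o')(H) = Pow(Add(Add(-2, Mul(Rational(1, 2), -1)), Mul(-6, -5)), 2) = Pow(Add(Add(-2, Rational(-1, 2)), 30), 2) = Pow(Add(Rational(-5, 2), 30), 2) = Pow(Rational(55, 2), 2) = Rational(3025, 4))
Mul(Add(Function('o')(-27), -171), Add(-48184, Add(Mul(90, -112), 66))) = Mul(Add(Rational(3025, 4), -171), Add(-48184, Add(Mul(90, -112), 66))) = Mul(Rational(2341, 4), Add(-48184, Add(-10080, 66))) = Mul(Rational(2341, 4), Add(-48184, -10014)) = Mul(Rational(2341, 4), -58198) = Rational(-68120759, 2)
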